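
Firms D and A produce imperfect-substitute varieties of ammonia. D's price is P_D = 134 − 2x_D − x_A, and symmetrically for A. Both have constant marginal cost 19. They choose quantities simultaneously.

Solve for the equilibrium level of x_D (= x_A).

23

Firm D's profit: π = x_D(134 − 2x_D − x_A) − 19x_D.
∂π/∂x_D = 115 − 4x_D − x_A = 0 ⇒ x_D = 28.75 − 0.25x_A.
By symmetry x_A = x_D; substituting into the reaction function, 1.25x_D = 28.75 and x_D = 23.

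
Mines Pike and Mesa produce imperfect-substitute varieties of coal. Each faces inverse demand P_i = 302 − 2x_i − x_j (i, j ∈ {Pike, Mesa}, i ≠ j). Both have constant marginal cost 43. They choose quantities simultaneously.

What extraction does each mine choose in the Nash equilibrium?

Mine Pike's profit: π = x_{Pike}(302 − 2x_{Pike} − x_{Mesa}) − 43x_{Pike}.
∂π/∂x_{Pike} = 259 − 4x_{Pike} − x_{Mesa} = 0 ⇒ x_{Pike} = 64.75 − 0.25x_{Mesa}.
Setting x_{Pike} = x_{Mesa} in the reaction function: x_{Pike} = 64.75 − 0.25x_{Pike}, so x_{Pike} = 64.75 / 1.25 = 51.8.

51.8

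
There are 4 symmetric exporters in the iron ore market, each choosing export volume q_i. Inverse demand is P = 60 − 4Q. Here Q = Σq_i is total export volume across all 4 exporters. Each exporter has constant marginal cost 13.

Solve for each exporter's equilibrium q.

2.35

A representative exporter's profit is π_i = q_i(60 − 4Q) − 13q_i, with Q = q_i + Σ_{j≠i} q_j.
First-order condition: 47 − 8q_i − 4Σ_{j≠i} q_j = 0.
In a symmetric equilibrium every exporter chooses the same q, so Σ_{j≠i} q_j = 3q. The condition becomes 47 − 20q = 0, giving q = 47/20 = 2.35.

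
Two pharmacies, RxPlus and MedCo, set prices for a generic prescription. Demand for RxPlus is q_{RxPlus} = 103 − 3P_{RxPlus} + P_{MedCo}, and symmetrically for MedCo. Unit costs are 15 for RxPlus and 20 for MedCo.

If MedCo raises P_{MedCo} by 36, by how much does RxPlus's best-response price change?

RxPlus's profit: π = (P_{RxPlus} − 15)(103 − 3P_{RxPlus} + P_{MedCo}).
∂π/∂P_{RxPlus} = 148 − 6P_{RxPlus} + P_{MedCo} = 0 ⇒ P_{RxPlus} = 74/3 + (1/6)P_{MedCo}.
The reaction-function slope is 1/6, so a 36-unit rise in P_{MedCo} moves P_{RxPlus} by 1/6 × 36 = 6. RxPlus's best response rises — the actions are strategic complements.

6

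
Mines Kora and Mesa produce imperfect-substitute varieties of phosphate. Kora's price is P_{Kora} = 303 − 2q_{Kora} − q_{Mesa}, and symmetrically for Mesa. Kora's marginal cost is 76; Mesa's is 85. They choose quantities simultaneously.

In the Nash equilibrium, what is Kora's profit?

Mine Kora's profit: π = q_{Kora}(303 − 2q_{Kora} − q_{Mesa}) − 76q_{Kora}.
∂π/∂q_{Kora} = 227 − 4q_{Kora} − q_{Mesa} = 0 ⇒ q_{Kora} = 56.75 − 0.25q_{Mesa}.
Similarly q_{Mesa} = 54.5 − 0.25q_{Kora}.
Substituting the second reaction function into the first: q_{Kora} = 56.75 − 0.25(54.5 − 0.25q_{Kora}), which gives 0.9375q_{Kora} = 43.125 ⇒ q_{Kora} = 46.
Then q_{Mesa} = 54.5 − 0.25·46 = 43.
P_{Kora} = 303 − 2·46 − 43 = 168.
Profit = (168 − 76)·46 = 4232.

4232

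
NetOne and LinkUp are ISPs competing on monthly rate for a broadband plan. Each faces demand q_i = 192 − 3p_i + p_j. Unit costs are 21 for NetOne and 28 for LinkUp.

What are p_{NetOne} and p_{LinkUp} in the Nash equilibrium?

NetOne's profit: π = (p_{NetOne} − 21)(192 − 3p_{NetOne} + p_{LinkUp}).
∂π/∂p_{NetOne} = 255 − 6p_{NetOne} + p_{LinkUp} = 0 ⇒ p_{NetOne} = 42.5 + (1/6)p_{LinkUp}.
Similarly p_{LinkUp} = 46 + (1/6)p_{NetOne}.
Substituting the second reaction function into the first: p_{NetOne} = 42.5 + (1/6)(46 + (1/6)p_{NetOne}), which gives (35/36)p_{NetOne} = 301/6 ⇒ p_{NetOne} = 51.6.
Then p_{LinkUp} = 46 + (1/6)·51.6 = 54.6.

51.6, 54.6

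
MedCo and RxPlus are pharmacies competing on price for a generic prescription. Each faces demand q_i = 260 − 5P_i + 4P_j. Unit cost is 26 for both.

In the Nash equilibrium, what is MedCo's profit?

7605

MedCo's profit: π = (P_{MedCo} − 26)(260 − 5P_{MedCo} + 4P_{RxPlus}).
∂π/∂P_{MedCo} = 390 − 10P_{MedCo} + 4P_{RxPlus} = 0 ⇒ P_{MedCo} = 39 + 0.4P_{RxPlus}.
The game is symmetric, so in equilibrium P_{RxPlus} = P_{MedCo}: the reaction function gives 0.6P_{MedCo} = 39, hence P_{MedCo} = 65.
q_{MedCo} = 260 − 5·65 + 4·65 = 195.
Profit = (65 − 26)·195 = 7605.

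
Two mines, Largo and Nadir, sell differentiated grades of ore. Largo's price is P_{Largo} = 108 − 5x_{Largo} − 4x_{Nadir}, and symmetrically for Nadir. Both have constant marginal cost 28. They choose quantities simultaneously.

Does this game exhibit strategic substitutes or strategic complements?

strategic substitutes

Mine Largo's profit: π = x_{Largo}(108 − 5x_{Largo} − 4x_{Nadir}) − 28x_{Largo}.
∂π/∂x_{Largo} = 80 − 10x_{Largo} − 4x_{Nadir} = 0 ⇒ x_{Largo} = 8 − 0.4x_{Nadir}.
The best-response slope dx_{Largo}/dx_{Nadir} = −0.4 < 0: the reaction function is downward-sloping, so the choices are strategic substitutes.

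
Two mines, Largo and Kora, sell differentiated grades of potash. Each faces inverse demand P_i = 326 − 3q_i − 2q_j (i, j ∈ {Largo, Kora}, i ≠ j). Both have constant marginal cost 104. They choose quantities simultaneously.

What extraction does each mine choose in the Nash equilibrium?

27.75

Mine Largo's profit: π = q_{Largo}(326 − 3q_{Largo} − 2q_{Kora}) − 104q_{Largo}.
∂π/∂q_{Largo} = 222 − 6q_{Largo} − 2q_{Kora} = 0 ⇒ q_{Largo} = 37 − (1/3)q_{Kora}.
By symmetry q_{Kora} = q_{Largo}; substituting into the reaction function, (4/3)q_{Largo} = 37 and q_{Largo} = 27.75.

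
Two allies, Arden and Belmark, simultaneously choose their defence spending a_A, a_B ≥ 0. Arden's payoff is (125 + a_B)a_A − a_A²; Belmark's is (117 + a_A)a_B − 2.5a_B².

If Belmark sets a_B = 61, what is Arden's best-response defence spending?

93

Expanding Arden's payoff: 125a_A + a_Ba_A − a_A².
∂π/∂a_A = 125 + a_B − 2a_A = 0, so a_A = 62.5 + 0.5a_B.
At a_B = 61: a_A = 62.5 + 0.5·61 = 93.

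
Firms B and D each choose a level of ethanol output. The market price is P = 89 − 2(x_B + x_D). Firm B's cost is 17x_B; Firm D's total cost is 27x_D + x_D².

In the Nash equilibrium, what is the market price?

Firm B's profit: π = x_B(89 − 2(x_B + x_D)) − 17x_B.
∂π/∂x_B = 72 − 4x_B − 2x_D = 0, so x_B = 18 − 0.5x_D.
For D: ∂π/∂x_D = 62 − 6x_D − 2x_B = 0 ⇒ x_D = 31/3 − (1/3)x_B.
Solving the two reaction functions simultaneously: (1 − (−0.5)(−1/3))x_B = 18 − 0.5·(31/3), so (5/6)x_B = 77/6 and x_B = 15.4.
Then x_D = 31/3 − (1/3)·15.4 = 5.2.
Equilibrium price: P = 89 − 2·20.6 = 47.8.

47.8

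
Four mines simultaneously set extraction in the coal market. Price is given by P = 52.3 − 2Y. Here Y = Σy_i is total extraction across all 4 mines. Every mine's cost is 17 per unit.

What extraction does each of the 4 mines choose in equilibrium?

3.53

A representative mine's profit is π_i = y_i(52.3 − 2Y) − 17y_i, with Y = y_i + Σ_{j≠i} y_j.
First-order condition: 35.3 − 4y_i − 2Σ_{j≠i} y_j = 0.
Imposing symmetry (y_j = y for all j) turns Σ_{j≠i} y_j into 3y, so 35.3 = 10y and y = 3.53.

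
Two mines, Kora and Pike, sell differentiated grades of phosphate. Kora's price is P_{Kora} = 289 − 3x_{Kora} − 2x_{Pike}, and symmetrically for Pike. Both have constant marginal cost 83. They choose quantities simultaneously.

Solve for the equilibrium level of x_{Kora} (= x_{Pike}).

25.75

Mine Kora's profit: π = x_{Kora}(289 − 3x_{Kora} − 2x_{Pike}) − 83x_{Kora}.
∂π/∂x_{Kora} = 206 − 6x_{Kora} − 2x_{Pike} = 0 ⇒ x_{Kora} = 103/3 − (1/3)x_{Pike}.
The game is symmetric, so in equilibrium x_{Pike} = x_{Kora}: the reaction function gives (4/3)x_{Kora} = 103/3, hence x_{Kora} = 25.75.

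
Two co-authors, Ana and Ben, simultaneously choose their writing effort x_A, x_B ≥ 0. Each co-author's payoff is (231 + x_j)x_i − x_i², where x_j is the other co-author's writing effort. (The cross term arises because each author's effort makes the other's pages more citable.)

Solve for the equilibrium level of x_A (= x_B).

Ana's payoff is (231 + x_B)x_A − x_A².
∂π/∂x_A = 231 + x_B − 2x_A = 0, so x_A = 115.5 + 0.5x_B.
Setting x_A = x_B in the reaction function: x_A = 115.5 + 0.5x_A, so x_A = 115.5 / 0.5 = 231.

231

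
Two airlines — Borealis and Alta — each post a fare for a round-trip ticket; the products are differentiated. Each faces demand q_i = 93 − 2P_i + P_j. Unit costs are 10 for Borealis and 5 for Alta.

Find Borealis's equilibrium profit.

1458

Borealis's profit: π = (P_{Borealis} − 10)(93 − 2P_{Borealis} + P_{Alta}).
∂π/∂P_{Borealis} = 113 − 4P_{Borealis} + P_{Alta} = 0 ⇒ P_{Borealis} = 28.25 + 0.25P_{Alta}.
Similarly P_{Alta} = 25.75 + 0.25P_{Borealis}.
Solving the two reaction functions simultaneously: (1 − (0.25)(0.25))P_{Borealis} = 28.25 + 0.25·25.75, so 0.9375P_{Borealis} = 34.6875 and P_{Borealis} = 37.
Then P_{Alta} = 25.75 + 0.25·37 = 35.
q_{Borealis} = 93 − 2·37 + 35 = 54.
Profit = (37 − 10)·54 = 1458.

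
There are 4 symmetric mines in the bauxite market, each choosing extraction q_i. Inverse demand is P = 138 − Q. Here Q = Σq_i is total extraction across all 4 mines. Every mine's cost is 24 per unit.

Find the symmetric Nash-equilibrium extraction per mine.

A representative mine's profit is π_i = q_i(138 − Q) − 24q_i, with Q = q_i + Σ_{j≠i} q_j.
First-order condition: 114 − 2q_i − Σ_{j≠i} q_j = 0.
In a symmetric equilibrium every mine chooses the same q, so Σ_{j≠i} q_j = 3q. The condition becomes 114 − 5q = 0, giving q = 114/5 = 22.8.

22.8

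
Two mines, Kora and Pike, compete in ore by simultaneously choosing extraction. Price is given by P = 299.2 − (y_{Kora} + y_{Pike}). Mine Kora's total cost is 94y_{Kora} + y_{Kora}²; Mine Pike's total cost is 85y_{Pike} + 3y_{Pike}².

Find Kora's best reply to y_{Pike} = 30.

Mine Kora's profit: π = y_{Kora}(299.2 − (y_{Kora} + y_{Pike})) − 94y_{Kora} − y_{Kora}².
∂π/∂y_{Kora} = 205.2 − 4y_{Kora} − y_{Pike} = 0, so y_{Kora} = 51.3 − 0.25y_{Pike}.
At y_{Pike} = 30: y_{Kora} = 51.3 − 0.25·30 = 43.8.

43.8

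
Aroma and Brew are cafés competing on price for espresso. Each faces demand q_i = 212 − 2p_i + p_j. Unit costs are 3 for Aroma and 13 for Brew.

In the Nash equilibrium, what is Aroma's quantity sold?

142

Aroma's profit: π = (p_{Aroma} − 3)(212 − 2p_{Aroma} + p_{Brew}).
∂π/∂p_{Aroma} = 218 − 4p_{Aroma} + p_{Brew} = 0 ⇒ p_{Aroma} = 54.5 + 0.25p_{Brew}.
Similarly p_{Brew} = 59.5 + 0.25p_{Aroma}.
Plugging p_{Brew} into Aroma's best response: p_{Aroma} = 54.5 + 0.25(59.5 + 0.25p_{Aroma}) ⇒ 0.9375p_{Aroma} = 69.375, so p_{Aroma} = 74.
Then p_{Brew} = 59.5 + 0.25·74 = 78.
q_{Aroma} = 212 − 2·74 + 78 = 142.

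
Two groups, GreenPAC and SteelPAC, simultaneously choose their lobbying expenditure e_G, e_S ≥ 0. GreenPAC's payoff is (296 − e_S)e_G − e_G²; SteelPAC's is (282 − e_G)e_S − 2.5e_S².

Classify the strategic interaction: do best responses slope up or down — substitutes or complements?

Expanding GreenPAC's payoff: 296e_G − e_Se_G − e_G².
∂π/∂e_G = 296 − e_S − 2e_G = 0, so e_G = 148 − 0.5e_S.
The best-response slope de_G/de_S = −0.5 < 0: the reaction function is downward-sloping, so the choices are strategic substitutes.

strategic substitutes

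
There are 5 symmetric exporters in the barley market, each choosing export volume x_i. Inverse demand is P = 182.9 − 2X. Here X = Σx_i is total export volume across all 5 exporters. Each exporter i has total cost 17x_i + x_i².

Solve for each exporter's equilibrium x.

A representative exporter's profit is π_i = x_i(182.9 − 2X) − 17x_i − x_i², with X = x_i + Σ_{j≠i} x_j.
First-order condition: 165.9 − 6x_i − 2Σ_{j≠i} x_j = 0.
With identical exporters, set every x_j = x: then 165.9 − 6x − 8x = 0, i.e. x = 165.9/14 = 11.85.

11.85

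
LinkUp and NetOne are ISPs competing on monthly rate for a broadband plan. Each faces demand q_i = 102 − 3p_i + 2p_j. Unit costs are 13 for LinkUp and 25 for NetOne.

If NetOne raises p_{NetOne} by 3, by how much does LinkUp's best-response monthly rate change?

1

LinkUp's profit: π = (p_{LinkUp} − 13)(102 − 3p_{LinkUp} + 2p_{NetOne}).
∂π/∂p_{LinkUp} = 141 − 6p_{LinkUp} + 2p_{NetOne} = 0 ⇒ p_{LinkUp} = 23.5 + (1/3)p_{NetOne}.
The reaction-function slope is 1/3, so a 3-unit rise in p_{NetOne} moves p_{LinkUp} by 1/3 × 3 = 1. LinkUp's best response rises — the actions are strategic complements.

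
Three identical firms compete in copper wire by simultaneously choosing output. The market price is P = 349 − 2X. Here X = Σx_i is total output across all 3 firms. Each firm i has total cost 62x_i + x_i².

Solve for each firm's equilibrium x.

A representative firm's profit is π_i = x_i(349 − 2X) − 62x_i − x_i², with X = x_i + Σ_{j≠i} x_j.
First-order condition: 287 − 6x_i − 2Σ_{j≠i} x_j = 0.
Imposing symmetry (x_j = x for all j) turns Σ_{j≠i} x_j into 2x, so 287 = 10x and x = 28.7.

28.7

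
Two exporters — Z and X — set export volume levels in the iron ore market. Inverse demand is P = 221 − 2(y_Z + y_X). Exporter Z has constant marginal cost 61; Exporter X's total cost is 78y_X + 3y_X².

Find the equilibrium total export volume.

Exporter Z's profit: π = y_Z(221 − 2(y_Z + y_X)) − 61y_Z.
∂π/∂y_Z = 160 − 4y_Z − 2y_X = 0, so y_Z = 40 − 0.5y_X.
For X: ∂π/∂y_X = 143 − 10y_X − 2y_Z = 0 ⇒ y_X = 14.3 − 0.2y_Z.
Substituting the second reaction function into the first: y_Z = 40 − 0.5(14.3 − 0.2y_Z), which gives 0.9y_Z = 32.85 ⇒ y_Z = 36.5.
Then y_X = 14.3 − 0.2·36.5 = 7.
Total export volume: 36.5 + 7 = 43.5.

43.5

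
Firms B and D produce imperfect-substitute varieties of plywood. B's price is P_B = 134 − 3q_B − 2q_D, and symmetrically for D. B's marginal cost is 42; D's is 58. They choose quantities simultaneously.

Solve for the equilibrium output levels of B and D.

12.5, 8.5

Firm B's profit: π = q_B(134 − 3q_B − 2q_D) − 42q_B.
∂π/∂q_B = 92 − 6q_B − 2q_D = 0 ⇒ q_B = 46/3 − (1/3)q_D.
Similarly q_D = 38/3 − (1/3)q_B.
Solving the two reaction functions simultaneously: (1 − (−1/3)(−1/3))q_B = 46/3 − (1/3)·(38/3), so (8/9)q_B = 100/9 and q_B = 12.5.
Then q_D = 38/3 − (1/3)·12.5 = 8.5.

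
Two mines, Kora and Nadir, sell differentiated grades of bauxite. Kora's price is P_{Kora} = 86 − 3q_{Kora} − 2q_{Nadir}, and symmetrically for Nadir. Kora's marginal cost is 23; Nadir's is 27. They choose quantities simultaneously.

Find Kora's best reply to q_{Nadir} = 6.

Mine Kora's profit: π = q_{Kora}(86 − 3q_{Kora} − 2q_{Nadir}) − 23q_{Kora}.
∂π/∂q_{Kora} = 63 − 6q_{Kora} − 2q_{Nadir} = 0 ⇒ q_{Kora} = 10.5 − (1/3)q_{Nadir}.
At q_{Nadir} = 6: q_{Kora} = 10.5 − (1/3)·6 = 8.5.

8.5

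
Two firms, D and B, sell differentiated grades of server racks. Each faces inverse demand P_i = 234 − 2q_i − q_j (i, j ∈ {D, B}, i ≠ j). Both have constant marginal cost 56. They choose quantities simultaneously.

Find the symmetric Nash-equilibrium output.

35.6

Firm D's profit: π = q_D(234 − 2q_D − q_B) − 56q_D.
∂π/∂q_D = 178 − 4q_D − q_B = 0 ⇒ q_D = 44.5 − 0.25q_B.
Setting q_D = q_B in the reaction function: q_D = 44.5 − 0.25q_D, so q_D = 44.5 / 1.25 = 35.6.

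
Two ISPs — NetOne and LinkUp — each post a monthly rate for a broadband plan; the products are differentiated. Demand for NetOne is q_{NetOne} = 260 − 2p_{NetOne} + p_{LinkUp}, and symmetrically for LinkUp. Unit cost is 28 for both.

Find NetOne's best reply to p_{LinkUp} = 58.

NetOne's profit: π = (p_{NetOne} − 28)(260 − 2p_{NetOne} + p_{LinkUp}).
∂π/∂p_{NetOne} = 316 − 4p_{NetOne} + p_{LinkUp} = 0 ⇒ p_{NetOne} = 79 + 0.25p_{LinkUp}.
At p_{LinkUp} = 58: p_{NetOne} = 79 + 0.25·58 = 93.5.

93.5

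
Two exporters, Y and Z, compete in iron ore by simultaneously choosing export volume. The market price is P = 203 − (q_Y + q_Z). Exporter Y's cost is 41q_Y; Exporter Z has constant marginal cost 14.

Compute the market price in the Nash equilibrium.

Exporter Y's profit: π = q_Y(203 − (q_Y + q_Z)) − 41q_Y.
∂π/∂q_Y = 162 − 2q_Y − q_Z = 0, so q_Y = 81 − 0.5q_Z.
By the same steps for Z: q_Z = 94.5 − 0.5q_Y.
Substituting the second reaction function into the first: q_Y = 81 − 0.5(94.5 − 0.5q_Y), which gives 0.75q_Y = 33.75 ⇒ q_Y = 45.
Then q_Z = 94.5 − 0.5·45 = 72.
Equilibrium price: P = 203 − 117 = 86.

86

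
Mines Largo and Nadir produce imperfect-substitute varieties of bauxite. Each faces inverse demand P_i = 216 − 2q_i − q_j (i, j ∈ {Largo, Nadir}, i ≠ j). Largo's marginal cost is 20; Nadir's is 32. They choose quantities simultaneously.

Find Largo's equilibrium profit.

Mine Largo's profit: π = q_{Largo}(216 − 2q_{Largo} − q_{Nadir}) − 20q_{Largo}.
∂π/∂q_{Largo} = 196 − 4q_{Largo} − q_{Nadir} = 0 ⇒ q_{Largo} = 49 − 0.25q_{Nadir}.
Similarly q_{Nadir} = 46 − 0.25q_{Largo}.
Plugging q_{Nadir} into Largo's best response: q_{Largo} = 49 − 0.25(46 − 0.25q_{Largo}) ⇒ 0.9375q_{Largo} = 37.5, so q_{Largo} = 40.
Then q_{Nadir} = 46 − 0.25·40 = 36.
P_{Largo} = 216 − 2·40 − 36 = 100.
Profit = (100 − 20)·40 = 3200.

3200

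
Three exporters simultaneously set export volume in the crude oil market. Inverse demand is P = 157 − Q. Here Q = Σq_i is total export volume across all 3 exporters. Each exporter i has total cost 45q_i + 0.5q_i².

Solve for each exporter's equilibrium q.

22.4

A representative exporter's profit is π_i = q_i(157 − Q) − 45q_i − 0.5q_i², with Q = q_i + Σ_{j≠i} q_j.
First-order condition: 112 − 3q_i − Σ_{j≠i} q_j = 0.
Imposing symmetry (q_j = q for all j) turns Σ_{j≠i} q_j into 2q, so 112 = 5q and q = 22.4.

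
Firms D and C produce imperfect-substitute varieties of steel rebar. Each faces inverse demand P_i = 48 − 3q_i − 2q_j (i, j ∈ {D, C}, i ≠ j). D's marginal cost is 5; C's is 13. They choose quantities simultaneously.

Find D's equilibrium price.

Firm D's profit: π = q_D(48 − 3q_D − 2q_C) − 5q_D.
∂π/∂q_D = 43 − 6q_D − 2q_C = 0 ⇒ q_D = 43/6 − (1/3)q_C.
Similarly q_C = 35/6 − (1/3)q_D.
Plugging q_C into D's best response: q_D = 43/6 − (1/3)(35/6 − (1/3)q_D) ⇒ (8/9)q_D = 47/9, so q_D = 5.875.
Then q_C = 35/6 − (1/3)·5.875 = 3.875.
P_D = 48 − 3·5.875 − 2·3.875 = 22.625.

22.625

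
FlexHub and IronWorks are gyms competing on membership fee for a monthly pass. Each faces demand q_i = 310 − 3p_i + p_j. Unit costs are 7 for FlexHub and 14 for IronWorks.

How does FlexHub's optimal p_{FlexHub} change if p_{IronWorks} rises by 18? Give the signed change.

FlexHub's profit: π = (p_{FlexHub} − 7)(310 − 3p_{FlexHub} + p_{IronWorks}).
∂π/∂p_{FlexHub} = 331 − 6p_{FlexHub} + p_{IronWorks} = 0 ⇒ p_{FlexHub} = 331/6 + (1/6)p_{IronWorks}.
The reaction-function slope is 1/6, so an 18-unit rise in p_{IronWorks} moves p_{FlexHub} by 1/6 × 18 = 3. FlexHub's best response rises — the actions are strategic complements.

3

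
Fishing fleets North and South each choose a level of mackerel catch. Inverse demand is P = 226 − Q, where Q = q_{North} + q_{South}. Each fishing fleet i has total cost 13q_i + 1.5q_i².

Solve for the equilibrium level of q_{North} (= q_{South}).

35.5

Fishing fleet North's profit: π = q_{North}(226 − (q_{North} + q_{South})) − 13q_{North} − 1.5q_{North}².
∂π/∂q_{North} = 213 − 5q_{North} − q_{South} = 0, so q_{North} = 42.6 − 0.2q_{South}.
By symmetry q_{South} = q_{North}; substituting into the reaction function, 1.2q_{North} = 42.6 and q_{North} = 35.5.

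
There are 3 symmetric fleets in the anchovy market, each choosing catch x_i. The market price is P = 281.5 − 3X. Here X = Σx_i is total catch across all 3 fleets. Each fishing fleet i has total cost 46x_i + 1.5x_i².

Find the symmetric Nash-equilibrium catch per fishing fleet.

A representative fishing fleet's profit is π_i = x_i(281.5 − 3X) − 46x_i − 1.5x_i², with X = x_i + Σ_{j≠i} x_j.
First-order condition: 235.5 − 9x_i − 3Σ_{j≠i} x_j = 0.
In a symmetric equilibrium every fishing fleet chooses the same x, so Σ_{j≠i} x_j = 2x. The condition becomes 235.5 − 15x = 0, giving x = 235.5/15 = 15.7.

15.7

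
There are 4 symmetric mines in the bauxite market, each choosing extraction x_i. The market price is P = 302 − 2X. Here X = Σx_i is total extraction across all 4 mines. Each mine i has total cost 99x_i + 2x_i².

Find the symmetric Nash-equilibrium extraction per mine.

A representative mine's profit is π_i = x_i(302 − 2X) − 99x_i − 2x_i², with X = x_i + Σ_{j≠i} x_j.
First-order condition: 203 − 8x_i − 2Σ_{j≠i} x_j = 0.
Imposing symmetry (x_j = x for all j) turns Σ_{j≠i} x_j into 3x, so 203 = 14x and x = 14.5.

14.5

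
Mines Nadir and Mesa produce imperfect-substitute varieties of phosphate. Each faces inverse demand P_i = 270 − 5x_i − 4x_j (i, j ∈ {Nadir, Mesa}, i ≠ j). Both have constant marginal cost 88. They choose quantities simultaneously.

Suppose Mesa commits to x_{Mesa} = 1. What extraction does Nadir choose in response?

Mine Nadir's profit: π = x_{Nadir}(270 − 5x_{Nadir} − 4x_{Mesa}) − 88x_{Nadir}.
∂π/∂x_{Nadir} = 182 − 10x_{Nadir} − 4x_{Mesa} = 0 ⇒ x_{Nadir} = 18.2 − 0.4x_{Mesa}.
At x_{Mesa} = 1: x_{Nadir} = 18.2 − 0.4·1 = 17.8.

17.8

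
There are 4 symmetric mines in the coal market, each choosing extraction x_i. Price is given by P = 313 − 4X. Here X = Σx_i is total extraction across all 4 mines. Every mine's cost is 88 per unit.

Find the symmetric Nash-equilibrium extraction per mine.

A representative mine's profit is π_i = x_i(313 − 4X) − 88x_i, with X = x_i + Σ_{j≠i} x_j.
First-order condition: 225 − 8x_i − 4Σ_{j≠i} x_j = 0.
In a symmetric equilibrium every mine chooses the same x, so Σ_{j≠i} x_j = 3x. The condition becomes 225 − 20x = 0, giving x = 225/20 = 11.25.

11.25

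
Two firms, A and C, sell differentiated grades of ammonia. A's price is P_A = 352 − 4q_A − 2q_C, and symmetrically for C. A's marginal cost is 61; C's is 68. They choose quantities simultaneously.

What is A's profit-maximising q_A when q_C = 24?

Firm A's profit: π = q_A(352 − 4q_A − 2q_C) − 61q_A.
∂π/∂q_A = 291 − 8q_A − 2q_C = 0 ⇒ q_A = 36.375 − 0.25q_C.
At q_C = 24: q_A = 36.375 − 0.25·24 = 30.375.

30.375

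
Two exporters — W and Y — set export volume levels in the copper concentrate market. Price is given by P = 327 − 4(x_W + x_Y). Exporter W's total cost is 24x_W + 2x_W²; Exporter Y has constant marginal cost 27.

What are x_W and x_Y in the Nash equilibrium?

Exporter W's profit: π = x_W(327 − 4(x_W + x_Y)) − 24x_W − 2x_W².
∂π/∂x_W = 303 − 12x_W − 4x_Y = 0, so x_W = 25.25 − (1/3)x_Y.
For Y: ∂π/∂x_Y = 300 − 8x_Y − 4x_W = 0 ⇒ x_Y = 37.5 − 0.5x_W.
Plugging x_Y into W's best response: x_W = 25.25 − (1/3)(37.5 − 0.5x_W) ⇒ (5/6)x_W = 12.75, so x_W = 15.3.
Then x_Y = 37.5 − 0.5·15.3 = 29.85.

15.3, 29.85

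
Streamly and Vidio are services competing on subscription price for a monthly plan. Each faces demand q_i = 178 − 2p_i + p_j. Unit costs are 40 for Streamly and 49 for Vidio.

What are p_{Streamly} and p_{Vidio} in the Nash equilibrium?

87.2, 90.8

Streamly's profit: π = (p_{Streamly} − 40)(178 − 2p_{Streamly} + p_{Vidio}).
∂π/∂p_{Streamly} = 258 − 4p_{Streamly} + p_{Vidio} = 0 ⇒ p_{Streamly} = 64.5 + 0.25p_{Vidio}.
Similarly p_{Vidio} = 69 + 0.25p_{Streamly}.
Plugging p_{Vidio} into Streamly's best response: p_{Streamly} = 64.5 + 0.25(69 + 0.25p_{Streamly}) ⇒ 0.9375p_{Streamly} = 81.75, so p_{Streamly} = 87.2.
Then p_{Vidio} = 69 + 0.25·87.2 = 90.8.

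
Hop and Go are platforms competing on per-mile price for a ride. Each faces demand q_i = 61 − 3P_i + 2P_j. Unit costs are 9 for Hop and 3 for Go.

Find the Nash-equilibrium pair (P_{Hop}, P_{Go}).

Hop's profit: π = (P_{Hop} − 9)(61 − 3P_{Hop} + 2P_{Go}).
∂π/∂P_{Hop} = 88 − 6P_{Hop} + 2P_{Go} = 0 ⇒ P_{Hop} = 44/3 + (1/3)P_{Go}.
Similarly P_{Go} = 35/3 + (1/3)P_{Hop}.
Plugging P_{Go} into Hop's best response: P_{Hop} = 44/3 + (1/3)(35/3 + (1/3)P_{Hop}) ⇒ (8/9)P_{Hop} = 167/9, so P_{Hop} = 20.875.
Then P_{Go} = 35/3 + (1/3)·20.875 = 18.625.

20.875, 18.625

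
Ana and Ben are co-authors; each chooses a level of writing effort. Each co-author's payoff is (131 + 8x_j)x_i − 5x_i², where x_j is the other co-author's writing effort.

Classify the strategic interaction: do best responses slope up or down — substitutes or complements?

strategic complements

Ana's payoff is (131 + 8x_B)x_A − 5x_A².
∂π/∂x_A = 131 + 8x_B − 10x_A = 0, so x_A = 13.1 + 0.8x_B.
The best-response slope dx_A/dx_B = 0.8 > 0: the reaction function is upward-sloping, so the choices are strategic complements.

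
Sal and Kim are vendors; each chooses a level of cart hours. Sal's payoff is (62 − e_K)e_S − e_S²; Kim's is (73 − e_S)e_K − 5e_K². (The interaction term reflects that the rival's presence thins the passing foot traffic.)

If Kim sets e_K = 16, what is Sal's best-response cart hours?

Expanding Sal's payoff: 62e_S − e_Ke_S − e_S².
∂π/∂e_S = 62 − e_K − 2e_S = 0, so e_S = 31 − 0.5e_K.
At e_K = 16: e_S = 31 − 0.5·16 = 23.

23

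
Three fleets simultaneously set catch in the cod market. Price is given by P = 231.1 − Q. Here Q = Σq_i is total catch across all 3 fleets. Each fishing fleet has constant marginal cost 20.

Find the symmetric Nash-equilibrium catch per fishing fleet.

A representative fishing fleet's profit is π_i = q_i(231.1 − Q) − 20q_i, with Q = q_i + Σ_{j≠i} q_j.
First-order condition: 211.1 − 2q_i − Σ_{j≠i} q_j = 0.
With identical fishing fleets, set every q_j = q: then 211.1 − 2q − 2q = 0, i.e. q = 211.1/4 = 52.775.

52.775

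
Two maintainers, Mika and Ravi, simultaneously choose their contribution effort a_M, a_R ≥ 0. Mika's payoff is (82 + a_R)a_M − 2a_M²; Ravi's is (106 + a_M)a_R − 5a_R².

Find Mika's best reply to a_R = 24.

26.5

Expanding Mika's payoff: 82a_M + a_Ra_M − 2a_M².
∂π/∂a_M = 82 + a_R − 4a_M = 0, so a_M = 20.5 + 0.25a_R.
At a_R = 24: a_M = 20.5 + 0.25·24 = 26.5.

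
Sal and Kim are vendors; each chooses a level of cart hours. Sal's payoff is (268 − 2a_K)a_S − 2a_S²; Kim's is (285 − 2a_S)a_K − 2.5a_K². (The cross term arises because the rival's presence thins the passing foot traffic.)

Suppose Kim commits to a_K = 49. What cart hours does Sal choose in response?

Expanding Sal's payoff: 268a_S − 2a_Ka_S − 2a_S².
∂π/∂a_S = 268 − 2a_K − 4a_S = 0, so a_S = 67 − 0.5a_K.
At a_K = 49: a_S = 67 − 0.5·49 = 42.5.

42.5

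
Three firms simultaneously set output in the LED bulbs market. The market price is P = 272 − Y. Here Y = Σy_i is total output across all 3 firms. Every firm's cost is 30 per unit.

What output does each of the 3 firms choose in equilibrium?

A representative firm's profit is π_i = y_i(272 − Y) − 30y_i, with Y = y_i + Σ_{j≠i} y_j.
First-order condition: 242 − 2y_i − Σ_{j≠i} y_j = 0.
In a symmetric equilibrium every firm chooses the same y, so Σ_{j≠i} y_j = 2y. The condition becomes 242 − 4y = 0, giving y = 242/4 = 60.5.

60.5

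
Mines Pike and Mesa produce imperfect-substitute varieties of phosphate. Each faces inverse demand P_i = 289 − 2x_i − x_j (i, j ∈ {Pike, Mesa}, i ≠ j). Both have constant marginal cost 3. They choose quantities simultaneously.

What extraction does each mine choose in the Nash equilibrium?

Mine Pike's profit: π = x_{Pike}(289 − 2x_{Pike} − x_{Mesa}) − 3x_{Pike}.
∂π/∂x_{Pike} = 286 − 4x_{Pike} − x_{Mesa} = 0 ⇒ x_{Pike} = 71.5 − 0.25x_{Mesa}.
The game is symmetric, so in equilibrium x_{Mesa} = x_{Pike}: the reaction function gives 1.25x_{Pike} = 71.5, hence x_{Pike} = 57.2.

57.2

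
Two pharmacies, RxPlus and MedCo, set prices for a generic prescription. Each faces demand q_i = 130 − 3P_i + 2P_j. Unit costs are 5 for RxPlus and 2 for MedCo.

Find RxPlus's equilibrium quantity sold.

92.0625

RxPlus's profit: π = (P_{RxPlus} − 5)(130 − 3P_{RxPlus} + 2P_{MedCo}).
∂π/∂P_{RxPlus} = 145 − 6P_{RxPlus} + 2P_{MedCo} = 0 ⇒ P_{RxPlus} = 145/6 + (1/3)P_{MedCo}.
Similarly P_{MedCo} = 68/3 + (1/3)P_{RxPlus}.
Plugging P_{MedCo} into RxPlus's best response: P_{RxPlus} = 145/6 + (1/3)(68/3 + (1/3)P_{RxPlus}) ⇒ (8/9)P_{RxPlus} = 571/18, so P_{RxPlus} = 35.6875.
Then P_{MedCo} = 68/3 + (1/3)·35.6875 = 34.5625.
q_{RxPlus} = 130 − 3·35.6875 + 2·34.5625 = 92.0625.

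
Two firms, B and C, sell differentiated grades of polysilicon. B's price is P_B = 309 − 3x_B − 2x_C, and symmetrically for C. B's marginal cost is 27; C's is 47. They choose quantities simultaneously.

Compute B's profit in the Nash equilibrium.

Firm B's profit: π = x_B(309 − 3x_B − 2x_C) − 27x_B.
∂π/∂x_B = 282 − 6x_B − 2x_C = 0 ⇒ x_B = 47 − (1/3)x_C.
Similarly x_C = 131/3 − (1/3)x_B.
Plugging x_C into B's best response: x_B = 47 − (1/3)(131/3 − (1/3)x_B) ⇒ (8/9)x_B = 292/9, so x_B = 36.5.
Then x_C = 131/3 − (1/3)·36.5 = 31.5.
P_B = 309 − 3·36.5 − 2·31.5 = 136.5.
Profit = (136.5 − 27)·36.5 = 3996.75.

3996.75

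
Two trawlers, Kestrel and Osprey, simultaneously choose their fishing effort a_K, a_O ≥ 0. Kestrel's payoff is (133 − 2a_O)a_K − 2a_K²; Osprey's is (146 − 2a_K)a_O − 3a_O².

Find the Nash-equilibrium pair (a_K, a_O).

Expanding Kestrel's payoff: 133a_K − 2a_Oa_K − 2a_K².
∂π/∂a_K = 133 − 2a_O − 4a_K = 0, so a_K = 33.25 − 0.5a_O.
Likewise for Osprey: a_O = 73/3 − (1/3)a_K.
Substituting the second reaction function into the first: a_K = 33.25 − 0.5(73/3 − (1/3)a_K), which gives (5/6)a_K = 253/12 ⇒ a_K = 25.3.
Then a_O = 73/3 − (1/3)·25.3 = 15.9.

25.3, 15.9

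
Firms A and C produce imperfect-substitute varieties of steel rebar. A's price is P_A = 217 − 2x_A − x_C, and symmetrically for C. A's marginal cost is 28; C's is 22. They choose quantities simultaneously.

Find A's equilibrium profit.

Firm A's profit: π = x_A(217 − 2x_A − x_C) − 28x_A.
∂π/∂x_A = 189 − 4x_A − x_C = 0 ⇒ x_A = 47.25 − 0.25x_C.
Similarly x_C = 48.75 − 0.25x_A.
Substituting the second reaction function into the first: x_A = 47.25 − 0.25(48.75 − 0.25x_A), which gives 0.9375x_A = 35.0625 ⇒ x_A = 37.4.
Then x_C = 48.75 − 0.25·37.4 = 39.4.
P_A = 217 − 2·37.4 − 39.4 = 102.8.
Profit = (102.8 − 28)·37.4 = 2797.52.

2797.52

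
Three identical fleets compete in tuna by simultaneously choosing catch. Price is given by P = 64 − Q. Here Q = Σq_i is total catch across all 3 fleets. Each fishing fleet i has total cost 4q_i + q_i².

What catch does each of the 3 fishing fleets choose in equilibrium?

10

A representative fishing fleet's profit is π_i = q_i(64 − Q) − 4q_i − q_i², with Q = q_i + Σ_{j≠i} q_j.
First-order condition: 60 − 4q_i − Σ_{j≠i} q_j = 0.
With identical fishing fleets, set every q_j = q: then 60 − 4q − 2q = 0, i.e. q = 60/6 = 10.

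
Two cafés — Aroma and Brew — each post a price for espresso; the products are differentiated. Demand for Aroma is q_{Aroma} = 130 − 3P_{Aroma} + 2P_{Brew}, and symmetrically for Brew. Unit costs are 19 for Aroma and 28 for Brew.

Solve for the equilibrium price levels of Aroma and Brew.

Aroma's profit: π = (P_{Aroma} − 19)(130 − 3P_{Aroma} + 2P_{Brew}).
∂π/∂P_{Aroma} = 187 − 6P_{Aroma} + 2P_{Brew} = 0 ⇒ P_{Aroma} = 187/6 + (1/3)P_{Brew}.
Similarly P_{Brew} = 107/3 + (1/3)P_{Aroma}.
Substituting the second reaction function into the first: P_{Aroma} = 187/6 + (1/3)(107/3 + (1/3)P_{Aroma}), which gives (8/9)P_{Aroma} = 775/18 ⇒ P_{Aroma} = 48.4375.
Then P_{Brew} = 107/3 + (1/3)·48.4375 = 51.8125.

48.4375, 51.8125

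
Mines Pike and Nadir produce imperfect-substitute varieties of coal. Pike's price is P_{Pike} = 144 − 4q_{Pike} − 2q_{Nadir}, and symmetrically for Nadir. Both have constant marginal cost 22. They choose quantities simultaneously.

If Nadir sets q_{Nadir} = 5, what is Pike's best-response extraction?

Mine Pike's profit: π = q_{Pike}(144 − 4q_{Pike} − 2q_{Nadir}) − 22q_{Pike}.
∂π/∂q_{Pike} = 122 − 8q_{Pike} − 2q_{Nadir} = 0 ⇒ q_{Pike} = 15.25 − 0.25q_{Nadir}.
At q_{Nadir} = 5: q_{Pike} = 15.25 − 0.25·5 = 14.

14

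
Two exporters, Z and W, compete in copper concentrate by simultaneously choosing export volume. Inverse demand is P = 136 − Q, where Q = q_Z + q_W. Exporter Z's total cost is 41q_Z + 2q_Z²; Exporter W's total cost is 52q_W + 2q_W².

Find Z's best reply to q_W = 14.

13.5

Exporter Z's profit: π = q_Z(136 − (q_Z + q_W)) − 41q_Z − 2q_Z².
∂π/∂q_Z = 95 − 6q_Z − q_W = 0, so q_Z = 95/6 − (1/6)q_W.
At q_W = 14: q_Z = 95/6 − (1/6)·14 = 13.5.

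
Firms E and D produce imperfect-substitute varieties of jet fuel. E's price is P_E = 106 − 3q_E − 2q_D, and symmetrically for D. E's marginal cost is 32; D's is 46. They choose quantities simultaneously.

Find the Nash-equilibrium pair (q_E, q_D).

Firm E's profit: π = q_E(106 − 3q_E − 2q_D) − 32q_E.
∂π/∂q_E = 74 − 6q_E − 2q_D = 0 ⇒ q_E = 37/3 − (1/3)q_D.
Similarly q_D = 10 − (1/3)q_E.
Plugging q_D into E's best response: q_E = 37/3 − (1/3)(10 − (1/3)q_E) ⇒ (8/9)q_E = 9, so q_E = 10.125.
Then q_D = 10 − (1/3)·10.125 = 6.625.

10.125, 6.625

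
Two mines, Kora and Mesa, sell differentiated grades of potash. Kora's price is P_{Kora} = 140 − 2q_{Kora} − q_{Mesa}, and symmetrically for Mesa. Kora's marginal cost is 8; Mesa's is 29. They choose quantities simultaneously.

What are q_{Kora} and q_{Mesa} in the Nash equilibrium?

27.8, 20.8

Mine Kora's profit: π = q_{Kora}(140 − 2q_{Kora} − q_{Mesa}) − 8q_{Kora}.
∂π/∂q_{Kora} = 132 − 4q_{Kora} − q_{Mesa} = 0 ⇒ q_{Kora} = 33 − 0.25q_{Mesa}.
Similarly q_{Mesa} = 27.75 − 0.25q_{Kora}.
Solving the two reaction functions simultaneously: (1 − (−0.25)(−0.25))q_{Kora} = 33 − 0.25·27.75, so 0.9375q_{Kora} = 26.0625 and q_{Kora} = 27.8.
Then q_{Mesa} = 27.75 − 0.25·27.8 = 20.8.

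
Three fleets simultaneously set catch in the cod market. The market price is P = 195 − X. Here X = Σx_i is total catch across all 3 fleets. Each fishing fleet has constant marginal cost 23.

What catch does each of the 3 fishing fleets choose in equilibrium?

A representative fishing fleet's profit is π_i = x_i(195 − X) − 23x_i, with X = x_i + Σ_{j≠i} x_j.
First-order condition: 172 − 2x_i − Σ_{j≠i} x_j = 0.
Imposing symmetry (x_j = x for all j) turns Σ_{j≠i} x_j into 2x, so 172 = 4x and x = 43.

43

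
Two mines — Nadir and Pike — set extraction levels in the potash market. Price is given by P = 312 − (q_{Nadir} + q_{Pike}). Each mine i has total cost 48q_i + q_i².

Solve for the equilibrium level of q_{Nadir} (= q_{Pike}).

52.8

Mine Nadir's profit: π = q_{Nadir}(312 − (q_{Nadir} + q_{Pike})) − 48q_{Nadir} − q_{Nadir}².
∂π/∂q_{Nadir} = 264 − 4q_{Nadir} − q_{Pike} = 0, so q_{Nadir} = 66 − 0.25q_{Pike}.
The game is symmetric, so in equilibrium q_{Pike} = q_{Nadir}: the reaction function gives 1.25q_{Nadir} = 66, hence q_{Nadir} = 52.8.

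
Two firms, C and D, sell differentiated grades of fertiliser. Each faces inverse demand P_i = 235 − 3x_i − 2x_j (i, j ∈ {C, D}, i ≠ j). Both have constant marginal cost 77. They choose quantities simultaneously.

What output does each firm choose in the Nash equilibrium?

Firm C's profit: π = x_C(235 − 3x_C − 2x_D) − 77x_C.
∂π/∂x_C = 158 − 6x_C − 2x_D = 0 ⇒ x_C = 79/3 − (1/3)x_D.
The game is symmetric, so in equilibrium x_D = x_C: the reaction function gives (4/3)x_C = 79/3, hence x_C = 19.75.

19.75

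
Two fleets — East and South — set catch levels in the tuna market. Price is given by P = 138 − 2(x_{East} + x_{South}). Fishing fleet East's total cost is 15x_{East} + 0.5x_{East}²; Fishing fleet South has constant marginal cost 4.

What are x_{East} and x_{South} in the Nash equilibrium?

14, 26.5

Fishing fleet East's profit: π = x_{East}(138 − 2(x_{East} + x_{South})) − 15x_{East} − 0.5x_{East}².
∂π/∂x_{East} = 123 − 5x_{East} − 2x_{South} = 0, so x_{East} = 24.6 − 0.4x_{South}.
For South: ∂π/∂x_{South} = 134 − 4x_{South} − 2x_{East} = 0 ⇒ x_{South} = 33.5 − 0.5x_{East}.
Solving the two reaction functions simultaneously: (1 − (−0.4)(−0.5))x_{East} = 24.6 − 0.4·33.5, so 0.8x_{East} = 11.2 and x_{East} = 14.
Then x_{South} = 33.5 − 0.5·14 = 26.5.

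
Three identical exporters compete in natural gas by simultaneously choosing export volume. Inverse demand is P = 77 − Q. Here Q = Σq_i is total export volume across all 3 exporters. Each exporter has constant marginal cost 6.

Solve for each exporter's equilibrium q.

17.75

A representative exporter's profit is π_i = q_i(77 − Q) − 6q_i, with Q = q_i + Σ_{j≠i} q_j.
First-order condition: 71 − 2q_i − Σ_{j≠i} q_j = 0.
Imposing symmetry (q_j = q for all j) turns Σ_{j≠i} q_j into 2q, so 71 = 4q and q = 17.75.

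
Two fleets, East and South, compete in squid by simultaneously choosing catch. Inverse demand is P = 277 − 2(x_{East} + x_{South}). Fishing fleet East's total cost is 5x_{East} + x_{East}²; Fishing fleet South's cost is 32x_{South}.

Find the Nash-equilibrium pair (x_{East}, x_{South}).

Fishing fleet East's profit: π = x_{East}(277 − 2(x_{East} + x_{South})) − 5x_{East} − x_{East}².
∂π/∂x_{East} = 272 − 6x_{East} − 2x_{South} = 0, so x_{East} = 136/3 − (1/3)x_{South}.
For South: ∂π/∂x_{South} = 245 − 4x_{South} − 2x_{East} = 0 ⇒ x_{South} = 61.25 − 0.5x_{East}.
Solving the two reaction functions simultaneously: (1 − (−1/3)(−0.5))x_{East} = 136/3 − (1/3)·61.25, so (5/6)x_{East} = 299/12 and x_{East} = 29.9.
Then x_{South} = 61.25 − 0.5·29.9 = 46.3.

29.9, 46.3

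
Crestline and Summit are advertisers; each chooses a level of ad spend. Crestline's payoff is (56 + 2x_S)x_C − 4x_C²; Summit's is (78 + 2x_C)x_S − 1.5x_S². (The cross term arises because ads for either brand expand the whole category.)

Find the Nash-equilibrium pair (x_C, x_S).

Expanding Crestline's payoff: 56x_C + 2x_Sx_C − 4x_C².
∂π/∂x_C = 56 + 2x_S − 8x_C = 0, so x_C = 7 + 0.25x_S.
Likewise for Summit: x_S = 26 + (2/3)x_C.
Plugging x_S into Crestline's best response: x_C = 7 + 0.25(26 + (2/3)x_C) ⇒ (5/6)x_C = 13.5, so x_C = 16.2.
Then x_S = 26 + (2/3)·16.2 = 36.8.

16.2, 36.8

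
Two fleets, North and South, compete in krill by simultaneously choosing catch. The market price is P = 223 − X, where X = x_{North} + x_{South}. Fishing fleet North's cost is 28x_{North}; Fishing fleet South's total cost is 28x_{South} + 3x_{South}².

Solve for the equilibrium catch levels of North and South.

91, 13

Fishing fleet North's profit: π = x_{North}(223 − (x_{North} + x_{South})) − 28x_{North}.
∂π/∂x_{North} = 195 − 2x_{North} − x_{South} = 0, so x_{North} = 97.5 − 0.5x_{South}.
For South: ∂π/∂x_{South} = 195 − 8x_{South} − x_{North} = 0 ⇒ x_{South} = 24.375 − 0.125x_{North}.
Substituting the second reaction function into the first: x_{North} = 97.5 − 0.5(24.375 − 0.125x_{North}), which gives 0.9375x_{North} = 85.3125 ⇒ x_{North} = 91.
Then x_{South} = 24.375 − 0.125·91 = 13.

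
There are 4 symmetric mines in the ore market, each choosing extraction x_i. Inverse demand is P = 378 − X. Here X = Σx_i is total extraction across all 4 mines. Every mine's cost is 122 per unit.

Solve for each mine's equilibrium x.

A representative mine's profit is π_i = x_i(378 − X) − 122x_i, with X = x_i + Σ_{j≠i} x_j.
First-order condition: 256 − 2x_i − Σ_{j≠i} x_j = 0.
In a symmetric equilibrium every mine chooses the same x, so Σ_{j≠i} x_j = 3x. The condition becomes 256 − 5x = 0, giving x = 256/5 = 51.2.

51.2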